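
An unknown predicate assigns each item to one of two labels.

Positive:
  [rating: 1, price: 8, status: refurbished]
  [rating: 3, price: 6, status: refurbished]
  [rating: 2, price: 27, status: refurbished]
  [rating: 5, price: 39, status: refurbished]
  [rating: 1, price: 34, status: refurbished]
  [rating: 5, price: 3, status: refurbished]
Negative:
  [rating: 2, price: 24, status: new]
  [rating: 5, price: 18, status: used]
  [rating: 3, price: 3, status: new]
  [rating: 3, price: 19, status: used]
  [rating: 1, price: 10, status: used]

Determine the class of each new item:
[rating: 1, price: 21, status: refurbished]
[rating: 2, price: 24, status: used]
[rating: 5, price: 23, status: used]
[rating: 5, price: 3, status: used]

Positive, Negative, Negative, Negative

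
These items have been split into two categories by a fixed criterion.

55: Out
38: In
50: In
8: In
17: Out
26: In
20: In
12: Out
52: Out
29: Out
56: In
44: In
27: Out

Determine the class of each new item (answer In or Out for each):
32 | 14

In, In

Checking candidate rules against both groups, what survives is: ≡ 2 (mod 6).
32: 32 mod 6 = 2 — matches, so In.
14: 14 mod 6 = 2 — matches, so In.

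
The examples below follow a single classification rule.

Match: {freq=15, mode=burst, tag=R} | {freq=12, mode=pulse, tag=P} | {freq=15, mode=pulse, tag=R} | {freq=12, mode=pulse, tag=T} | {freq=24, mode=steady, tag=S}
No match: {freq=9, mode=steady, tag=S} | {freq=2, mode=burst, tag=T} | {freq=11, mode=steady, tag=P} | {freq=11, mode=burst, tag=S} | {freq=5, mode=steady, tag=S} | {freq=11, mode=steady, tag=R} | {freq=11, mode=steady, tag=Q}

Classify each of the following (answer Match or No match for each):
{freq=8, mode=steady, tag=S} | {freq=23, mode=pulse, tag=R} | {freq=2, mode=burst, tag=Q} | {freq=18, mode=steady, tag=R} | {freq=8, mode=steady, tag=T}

One predicate separates the groups cleanly: freq ≥ 12.

No match, Match, No match, Match, No match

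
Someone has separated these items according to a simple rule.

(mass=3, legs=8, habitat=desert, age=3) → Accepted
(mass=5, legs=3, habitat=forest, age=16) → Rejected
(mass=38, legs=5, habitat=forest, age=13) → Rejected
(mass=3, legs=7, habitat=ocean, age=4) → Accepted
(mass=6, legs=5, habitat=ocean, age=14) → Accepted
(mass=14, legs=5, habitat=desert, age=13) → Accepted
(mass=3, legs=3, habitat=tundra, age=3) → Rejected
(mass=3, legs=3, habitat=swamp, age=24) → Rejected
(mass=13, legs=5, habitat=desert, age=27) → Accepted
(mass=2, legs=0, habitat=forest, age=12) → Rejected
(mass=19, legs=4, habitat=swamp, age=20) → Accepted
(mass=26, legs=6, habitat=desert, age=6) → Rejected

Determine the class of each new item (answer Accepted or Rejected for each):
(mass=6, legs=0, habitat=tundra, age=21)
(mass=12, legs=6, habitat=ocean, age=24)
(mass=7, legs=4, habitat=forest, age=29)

Rejected, Accepted, Accepted

One predicate separates the groups cleanly: mass ≤ 19 AND legs ≥ 4.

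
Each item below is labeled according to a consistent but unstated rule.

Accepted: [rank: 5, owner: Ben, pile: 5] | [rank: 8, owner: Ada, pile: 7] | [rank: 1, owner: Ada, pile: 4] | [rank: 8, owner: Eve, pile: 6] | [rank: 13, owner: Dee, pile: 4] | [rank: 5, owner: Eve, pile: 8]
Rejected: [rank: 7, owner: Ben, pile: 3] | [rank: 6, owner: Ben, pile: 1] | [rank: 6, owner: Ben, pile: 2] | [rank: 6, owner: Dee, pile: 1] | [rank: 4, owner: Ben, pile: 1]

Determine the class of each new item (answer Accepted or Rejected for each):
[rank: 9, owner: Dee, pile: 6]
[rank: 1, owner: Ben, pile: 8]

A rule that fits every label: pile ≥ 4 — true of each 'Accepted' example, false of each 'Rejected' one.
Accepted: [rank: 9, owner: Dee, pile: 6], since pile = 6. Accepted: [rank: 1, owner: Ben, pile: 8], since pile = 8.

Accepted, Accepted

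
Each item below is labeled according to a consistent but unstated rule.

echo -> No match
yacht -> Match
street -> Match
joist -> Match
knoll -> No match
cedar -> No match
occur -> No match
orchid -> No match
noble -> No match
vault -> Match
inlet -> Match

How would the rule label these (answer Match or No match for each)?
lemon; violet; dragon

The pattern is that an item is 'Match' exactly when: contains 't'.
lemon: no 't' — does not pass, so No match.
violet: has 't' — matches, so Match.
dragon: no 't' — does not pass, so No match.

No match, Match, No match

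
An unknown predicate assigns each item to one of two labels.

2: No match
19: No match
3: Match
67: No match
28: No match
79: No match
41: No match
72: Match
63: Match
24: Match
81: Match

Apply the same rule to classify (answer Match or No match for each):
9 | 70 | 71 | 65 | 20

The distinguishing property — multiple of 3 — holds for all the 'Match' cases and none of the 'No match' cases.
9: Match (9 = 3·3). 70: No match (70 = 3·23 + 1). 71: No match (71 = 3·23 + 2). 65: No match (65 = 3·21 + 2). 20: No match (20 = 3·6 + 2).

Match, No match, No match, No match, No match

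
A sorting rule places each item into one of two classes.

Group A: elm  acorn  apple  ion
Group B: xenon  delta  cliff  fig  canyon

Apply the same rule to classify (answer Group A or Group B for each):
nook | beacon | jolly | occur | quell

The common property of the 'Group A' items is: starts with a vowel. No 'Group B' item has it.
nook → starts with 'n' → Group B.
beacon → starts with 'b' → Group B.
jolly → starts with 'j' → Group B.
occur → starts with 'o' → Group A.
quell → starts with 'q' → Group B.

Group B, Group B, Group B, Group A, Group B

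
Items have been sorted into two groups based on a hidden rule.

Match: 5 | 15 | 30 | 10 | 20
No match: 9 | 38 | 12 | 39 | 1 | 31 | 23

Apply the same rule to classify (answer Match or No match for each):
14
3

Comparing the two groups points to one rule — multiple of 5.
No match: 14, since 14 = 5·2 + 4. No match: 3, since 3 = 5·0 + 3.

No match, No match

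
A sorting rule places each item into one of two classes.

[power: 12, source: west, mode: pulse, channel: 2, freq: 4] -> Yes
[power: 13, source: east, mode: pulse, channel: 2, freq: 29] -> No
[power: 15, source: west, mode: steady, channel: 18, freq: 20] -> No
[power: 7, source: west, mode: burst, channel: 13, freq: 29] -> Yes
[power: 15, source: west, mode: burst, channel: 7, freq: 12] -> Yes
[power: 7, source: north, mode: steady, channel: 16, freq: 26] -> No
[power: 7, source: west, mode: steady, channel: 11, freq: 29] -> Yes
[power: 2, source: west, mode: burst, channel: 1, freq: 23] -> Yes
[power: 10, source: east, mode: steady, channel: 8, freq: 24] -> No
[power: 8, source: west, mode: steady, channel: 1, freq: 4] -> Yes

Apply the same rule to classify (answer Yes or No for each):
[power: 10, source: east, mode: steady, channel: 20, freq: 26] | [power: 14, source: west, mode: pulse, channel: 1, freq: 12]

'Yes' ⟺ source is west AND channel ≤ 13.
[power: 10, source: east, mode: steady, channel: 20, freq: 26]: source is east, channel = 20 — does not pass, so No.
[power: 14, source: west, mode: pulse, channel: 1, freq: 12]: source is west, channel = 1 — satisfies this, so Yes.

No, Yes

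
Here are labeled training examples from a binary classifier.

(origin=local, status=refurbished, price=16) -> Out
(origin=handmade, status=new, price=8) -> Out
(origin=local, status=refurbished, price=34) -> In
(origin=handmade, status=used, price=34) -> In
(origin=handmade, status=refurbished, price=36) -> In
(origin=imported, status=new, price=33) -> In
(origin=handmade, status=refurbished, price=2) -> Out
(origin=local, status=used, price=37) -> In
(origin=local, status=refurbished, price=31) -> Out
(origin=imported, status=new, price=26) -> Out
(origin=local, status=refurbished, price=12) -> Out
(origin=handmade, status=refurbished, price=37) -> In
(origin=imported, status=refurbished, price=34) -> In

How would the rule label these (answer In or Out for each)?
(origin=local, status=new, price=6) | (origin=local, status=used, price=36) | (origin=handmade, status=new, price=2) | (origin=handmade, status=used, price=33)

All 'In' examples share one property — price ≥ 33 — and every 'Out' example lacks it.

Out, In, Out, In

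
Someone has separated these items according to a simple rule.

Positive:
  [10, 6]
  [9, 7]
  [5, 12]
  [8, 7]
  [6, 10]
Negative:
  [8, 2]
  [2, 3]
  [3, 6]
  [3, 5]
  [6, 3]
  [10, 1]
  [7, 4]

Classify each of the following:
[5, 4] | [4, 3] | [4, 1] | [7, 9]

Negative, Negative, Negative, Positive

The simplest hypothesis consistent with all the labels is: sum ≥ 15.
[5, 4]: Negative (5+4 = 9). [4, 3]: Negative (4+3 = 7). [4, 1]: Negative (4+1 = 5). [7, 9]: Positive (7+9 = 16).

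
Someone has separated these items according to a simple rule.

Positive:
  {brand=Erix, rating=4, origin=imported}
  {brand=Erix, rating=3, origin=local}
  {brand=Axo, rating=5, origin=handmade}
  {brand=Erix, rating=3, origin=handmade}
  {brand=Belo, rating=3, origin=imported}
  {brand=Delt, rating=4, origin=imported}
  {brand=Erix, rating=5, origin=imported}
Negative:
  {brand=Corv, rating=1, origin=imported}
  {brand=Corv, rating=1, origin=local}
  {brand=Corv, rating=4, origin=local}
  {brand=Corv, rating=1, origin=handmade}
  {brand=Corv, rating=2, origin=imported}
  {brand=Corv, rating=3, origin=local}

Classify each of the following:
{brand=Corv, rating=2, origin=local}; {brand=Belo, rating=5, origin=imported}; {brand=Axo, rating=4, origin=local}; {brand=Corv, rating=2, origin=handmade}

Every 'Positive' example satisfies: brand is not Corv. None of the 'Negative' examples do.

Negative, Positive, Positive, Negative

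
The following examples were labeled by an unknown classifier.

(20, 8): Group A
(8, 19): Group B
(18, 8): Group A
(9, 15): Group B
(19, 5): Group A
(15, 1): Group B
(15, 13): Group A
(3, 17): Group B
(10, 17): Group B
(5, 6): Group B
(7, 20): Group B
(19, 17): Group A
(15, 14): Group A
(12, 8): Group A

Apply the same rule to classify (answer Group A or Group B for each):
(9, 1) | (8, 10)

Group B, Group B

The rule appears to be: first > second AND sum ≥ 20.
(9, 1) — 9 > 1, 9+1 = 10, hence Group B.
(8, 10) — 8 < 10, 8+10 = 18, hence Group B.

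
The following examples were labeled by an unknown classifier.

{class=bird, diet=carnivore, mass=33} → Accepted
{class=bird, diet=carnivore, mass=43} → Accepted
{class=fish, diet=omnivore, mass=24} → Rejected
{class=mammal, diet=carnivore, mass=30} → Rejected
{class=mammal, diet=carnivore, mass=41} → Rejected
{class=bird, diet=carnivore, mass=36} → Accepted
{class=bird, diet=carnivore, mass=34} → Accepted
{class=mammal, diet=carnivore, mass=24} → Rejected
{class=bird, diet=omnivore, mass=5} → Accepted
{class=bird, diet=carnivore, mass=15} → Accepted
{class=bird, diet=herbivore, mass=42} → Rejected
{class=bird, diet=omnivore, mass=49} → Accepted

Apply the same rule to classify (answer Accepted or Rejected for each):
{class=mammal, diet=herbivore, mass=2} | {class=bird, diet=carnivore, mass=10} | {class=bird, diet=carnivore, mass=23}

Rejected, Accepted, Accepted

Every 'Accepted' example satisfies: class is bird AND mass ≠ 42. None of the 'Rejected' examples do.
Rejected: {class=mammal, diet=herbivore, mass=2}, since class is mammal, mass = 2.
Accepted: {class=bird, diet=carnivore, mass=10}, since class is bird, mass = 10.
Accepted: {class=bird, diet=carnivore, mass=23}, since class is bird, mass = 23.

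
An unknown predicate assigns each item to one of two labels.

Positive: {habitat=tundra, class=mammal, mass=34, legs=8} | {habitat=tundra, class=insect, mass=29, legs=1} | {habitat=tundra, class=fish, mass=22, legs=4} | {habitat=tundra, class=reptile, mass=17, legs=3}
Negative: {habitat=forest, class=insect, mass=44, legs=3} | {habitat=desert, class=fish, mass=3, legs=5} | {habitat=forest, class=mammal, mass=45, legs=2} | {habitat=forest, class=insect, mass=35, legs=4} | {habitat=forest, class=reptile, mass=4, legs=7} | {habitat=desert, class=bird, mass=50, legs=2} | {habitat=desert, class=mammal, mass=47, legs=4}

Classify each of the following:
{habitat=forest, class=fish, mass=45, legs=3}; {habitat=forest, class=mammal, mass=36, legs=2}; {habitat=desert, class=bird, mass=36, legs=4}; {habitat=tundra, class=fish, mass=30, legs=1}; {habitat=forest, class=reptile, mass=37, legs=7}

Negative, Negative, Negative, Positive, Negative

One predicate separates the groups cleanly: habitat is tundra.
{habitat=forest, class=fish, mass=45, legs=3}: Negative (habitat is forest). {habitat=forest, class=mammal, mass=36, legs=2}: Negative (habitat is forest). {habitat=desert, class=bird, mass=36, legs=4}: Negative (habitat is desert). {habitat=tundra, class=fish, mass=30, legs=1}: Positive (habitat is tundra). {habitat=forest, class=reptile, mass=37, legs=7}: Negative (habitat is forest).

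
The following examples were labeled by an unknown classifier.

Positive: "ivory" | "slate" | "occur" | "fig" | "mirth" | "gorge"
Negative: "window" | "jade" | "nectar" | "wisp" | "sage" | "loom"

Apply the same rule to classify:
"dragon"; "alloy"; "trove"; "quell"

The classifier is using: odd length.
Negative: "dragon", since length 6.
Positive: "alloy", since length 5.
Positive: "trove", since length 5.
Positive: "quell", since length 5.

Negative, Positive, Positive, Positive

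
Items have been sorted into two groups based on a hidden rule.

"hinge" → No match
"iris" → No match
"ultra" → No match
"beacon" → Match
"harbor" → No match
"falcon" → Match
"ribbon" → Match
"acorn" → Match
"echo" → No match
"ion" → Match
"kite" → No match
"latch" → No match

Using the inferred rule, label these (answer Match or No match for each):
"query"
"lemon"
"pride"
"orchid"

The rule appears to be: ends with 'n'.
"query" → ends with 'y' → No match.
"lemon" → ends with 'n' → Match.
"pride" → ends with 'e' → No match.
"orchid" → ends with 'd' → No match.

No match, Match, No match, No match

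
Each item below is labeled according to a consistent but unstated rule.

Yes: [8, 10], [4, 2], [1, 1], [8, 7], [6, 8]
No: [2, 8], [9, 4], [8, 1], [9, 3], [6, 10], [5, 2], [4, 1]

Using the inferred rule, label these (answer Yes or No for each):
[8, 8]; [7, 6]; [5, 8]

Yes, Yes, No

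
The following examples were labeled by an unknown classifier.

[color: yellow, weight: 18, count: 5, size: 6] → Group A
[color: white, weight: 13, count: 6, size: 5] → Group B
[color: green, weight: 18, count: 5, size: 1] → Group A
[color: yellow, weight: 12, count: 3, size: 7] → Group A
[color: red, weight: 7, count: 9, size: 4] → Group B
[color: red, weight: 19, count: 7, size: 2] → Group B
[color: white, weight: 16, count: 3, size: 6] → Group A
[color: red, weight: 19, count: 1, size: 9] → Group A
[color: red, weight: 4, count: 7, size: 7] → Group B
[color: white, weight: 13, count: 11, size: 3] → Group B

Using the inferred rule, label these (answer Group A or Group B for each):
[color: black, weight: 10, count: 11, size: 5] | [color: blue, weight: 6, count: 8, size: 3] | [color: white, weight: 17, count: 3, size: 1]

The simplest hypothesis consistent with all the labels is: count ≤ 5.
Group B: [color: black, weight: 10, count: 11, size: 5], since count = 11.
Group B: [color: blue, weight: 6, count: 8, size: 3], since count = 8.
Group A: [color: white, weight: 17, count: 3, size: 1], since count = 3.

Group B, Group B, Group A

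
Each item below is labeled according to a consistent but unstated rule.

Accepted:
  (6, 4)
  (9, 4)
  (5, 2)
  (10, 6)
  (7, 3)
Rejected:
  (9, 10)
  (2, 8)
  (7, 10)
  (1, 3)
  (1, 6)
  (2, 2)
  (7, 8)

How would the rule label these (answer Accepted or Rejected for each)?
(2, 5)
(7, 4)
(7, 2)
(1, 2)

All 'Accepted' examples share one property — first > second — and every 'Rejected' example lacks it.

Rejected, Accepted, Accepted, Rejected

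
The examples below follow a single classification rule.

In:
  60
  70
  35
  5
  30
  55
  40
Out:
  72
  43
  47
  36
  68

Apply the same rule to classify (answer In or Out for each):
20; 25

In, In

Rule: multiple of 5. This holds for each 'In' example and fails for each 'Out' one.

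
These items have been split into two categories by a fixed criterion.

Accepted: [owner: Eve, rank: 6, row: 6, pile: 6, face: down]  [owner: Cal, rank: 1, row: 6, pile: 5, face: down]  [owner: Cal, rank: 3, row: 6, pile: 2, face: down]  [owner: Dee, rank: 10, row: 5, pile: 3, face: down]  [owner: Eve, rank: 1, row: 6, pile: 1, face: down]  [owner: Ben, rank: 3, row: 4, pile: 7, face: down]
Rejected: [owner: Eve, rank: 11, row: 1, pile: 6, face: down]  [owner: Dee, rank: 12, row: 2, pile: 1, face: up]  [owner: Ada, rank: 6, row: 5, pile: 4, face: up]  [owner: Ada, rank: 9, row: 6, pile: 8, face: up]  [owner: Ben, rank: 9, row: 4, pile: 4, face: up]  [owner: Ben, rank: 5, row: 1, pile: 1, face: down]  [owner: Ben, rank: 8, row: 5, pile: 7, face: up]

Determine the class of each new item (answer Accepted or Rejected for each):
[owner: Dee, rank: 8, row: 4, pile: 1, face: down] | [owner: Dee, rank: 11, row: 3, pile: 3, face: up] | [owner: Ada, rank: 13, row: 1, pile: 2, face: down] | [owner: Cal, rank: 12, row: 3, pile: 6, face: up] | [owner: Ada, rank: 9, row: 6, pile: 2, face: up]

The rule appears to be: face is down AND row ≥ 2.
[owner: Dee, rank: 8, row: 4, pile: 1, face: down] — face is down, row = 4, hence Accepted. [owner: Dee, rank: 11, row: 3, pile: 3, face: up] — face is up, row = 3, hence Rejected. [owner: Ada, rank: 13, row: 1, pile: 2, face: down] — face is down, row = 1, hence Rejected. [owner: Cal, rank: 12, row: 3, pile: 6, face: up] — face is up, row = 3, hence Rejected. [owner: Ada, rank: 9, row: 6, pile: 2, face: up] — face is up, row = 6, hence Rejected.

Accepted, Rejected, Rejected, Rejected, Rejected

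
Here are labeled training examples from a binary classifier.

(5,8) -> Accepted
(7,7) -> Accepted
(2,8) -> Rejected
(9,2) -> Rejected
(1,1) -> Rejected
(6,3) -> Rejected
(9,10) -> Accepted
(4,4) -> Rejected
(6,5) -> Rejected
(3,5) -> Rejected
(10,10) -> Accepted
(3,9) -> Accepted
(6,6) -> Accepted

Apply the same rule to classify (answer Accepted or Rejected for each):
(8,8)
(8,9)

A rule that fits every label: sum ≥ 12 — true of each 'Accepted' example, false of each 'Rejected' one.
Accepted: (8,8), since 8+8 = 16. Accepted: (8,9), since 8+9 = 17.

Accepted, Accepted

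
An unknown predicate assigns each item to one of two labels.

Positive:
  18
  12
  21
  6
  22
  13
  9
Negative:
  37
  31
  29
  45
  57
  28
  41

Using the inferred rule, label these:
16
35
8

A rule that fits every label: at most 22 — true of each 'Positive' example, false of each 'Negative' one.

Positive, Negative, Positive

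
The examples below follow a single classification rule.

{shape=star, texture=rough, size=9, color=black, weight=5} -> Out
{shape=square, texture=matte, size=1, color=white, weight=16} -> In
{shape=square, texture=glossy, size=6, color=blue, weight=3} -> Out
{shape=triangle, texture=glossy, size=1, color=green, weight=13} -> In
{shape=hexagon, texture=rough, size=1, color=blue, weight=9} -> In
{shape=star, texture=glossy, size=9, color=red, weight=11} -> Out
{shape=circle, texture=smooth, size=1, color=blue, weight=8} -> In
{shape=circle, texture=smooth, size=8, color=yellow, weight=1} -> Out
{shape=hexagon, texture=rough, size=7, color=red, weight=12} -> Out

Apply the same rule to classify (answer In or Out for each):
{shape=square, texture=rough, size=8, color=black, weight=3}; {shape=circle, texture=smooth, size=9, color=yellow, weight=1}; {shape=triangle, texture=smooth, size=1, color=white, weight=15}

Out, Out, In

The pattern is that an item is 'In' exactly when: size = 1.
{shape=square, texture=rough, size=8, color=black, weight=3}: Out (size = 8).
{shape=circle, texture=smooth, size=9, color=yellow, weight=1}: Out (size = 9).
{shape=triangle, texture=smooth, size=1, color=white, weight=15}: In (size = 1).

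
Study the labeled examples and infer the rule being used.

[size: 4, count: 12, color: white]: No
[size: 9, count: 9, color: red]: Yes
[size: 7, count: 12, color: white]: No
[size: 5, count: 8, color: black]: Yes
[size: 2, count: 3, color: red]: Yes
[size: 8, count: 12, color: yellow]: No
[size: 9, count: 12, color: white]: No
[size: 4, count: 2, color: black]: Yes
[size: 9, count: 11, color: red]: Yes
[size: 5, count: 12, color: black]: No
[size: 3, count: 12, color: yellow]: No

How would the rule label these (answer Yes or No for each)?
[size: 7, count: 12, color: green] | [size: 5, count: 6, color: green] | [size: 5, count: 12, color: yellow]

No, Yes, No

Rule: count ≤ 11. This holds for each 'Yes' example and fails for each 'No' one.
[size: 7, count: 12, color: green] → count = 12 → No. [size: 5, count: 6, color: green] → count = 6 → Yes. [size: 5, count: 12, color: yellow] → count = 12 → No.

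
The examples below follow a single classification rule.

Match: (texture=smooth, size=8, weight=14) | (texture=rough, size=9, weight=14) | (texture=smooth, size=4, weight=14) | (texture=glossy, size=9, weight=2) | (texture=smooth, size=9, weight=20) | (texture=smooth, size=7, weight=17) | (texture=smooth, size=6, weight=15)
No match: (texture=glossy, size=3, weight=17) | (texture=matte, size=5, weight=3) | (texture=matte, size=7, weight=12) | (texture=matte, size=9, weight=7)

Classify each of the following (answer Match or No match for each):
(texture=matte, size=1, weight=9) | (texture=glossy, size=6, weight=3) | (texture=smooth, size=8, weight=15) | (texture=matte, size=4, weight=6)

The simplest hypothesis consistent with all the labels is: texture is not matte AND size ≥ 4.
(texture=matte, size=1, weight=9) — texture is matte, size = 1, hence No match. (texture=glossy, size=6, weight=3) — texture is glossy, size = 6, hence Match. (texture=smooth, size=8, weight=15) — texture is smooth, size = 8, hence Match. (texture=matte, size=4, weight=6) — texture is matte, size = 4, hence No match.

No match, Match, Match, No match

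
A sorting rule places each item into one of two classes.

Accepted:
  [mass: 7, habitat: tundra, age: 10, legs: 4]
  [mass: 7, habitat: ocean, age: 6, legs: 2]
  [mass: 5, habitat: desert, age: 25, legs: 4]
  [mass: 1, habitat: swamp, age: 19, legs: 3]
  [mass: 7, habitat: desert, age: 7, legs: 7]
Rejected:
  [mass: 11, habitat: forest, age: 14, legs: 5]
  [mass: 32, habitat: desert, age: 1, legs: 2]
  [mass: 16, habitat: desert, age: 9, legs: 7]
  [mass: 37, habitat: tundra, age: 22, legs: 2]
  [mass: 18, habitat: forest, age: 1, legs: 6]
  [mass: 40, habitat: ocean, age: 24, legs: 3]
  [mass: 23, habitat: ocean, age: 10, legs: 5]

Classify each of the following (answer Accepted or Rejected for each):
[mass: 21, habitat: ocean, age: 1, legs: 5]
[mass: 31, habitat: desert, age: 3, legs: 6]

Rejected, Rejected

'Accepted' ⟺ mass ≤ 7.
[mass: 21, habitat: ocean, age: 1, legs: 5] — mass = 21, hence Rejected. [mass: 31, habitat: desert, age: 3, legs: 6] — mass = 31, hence Rejected.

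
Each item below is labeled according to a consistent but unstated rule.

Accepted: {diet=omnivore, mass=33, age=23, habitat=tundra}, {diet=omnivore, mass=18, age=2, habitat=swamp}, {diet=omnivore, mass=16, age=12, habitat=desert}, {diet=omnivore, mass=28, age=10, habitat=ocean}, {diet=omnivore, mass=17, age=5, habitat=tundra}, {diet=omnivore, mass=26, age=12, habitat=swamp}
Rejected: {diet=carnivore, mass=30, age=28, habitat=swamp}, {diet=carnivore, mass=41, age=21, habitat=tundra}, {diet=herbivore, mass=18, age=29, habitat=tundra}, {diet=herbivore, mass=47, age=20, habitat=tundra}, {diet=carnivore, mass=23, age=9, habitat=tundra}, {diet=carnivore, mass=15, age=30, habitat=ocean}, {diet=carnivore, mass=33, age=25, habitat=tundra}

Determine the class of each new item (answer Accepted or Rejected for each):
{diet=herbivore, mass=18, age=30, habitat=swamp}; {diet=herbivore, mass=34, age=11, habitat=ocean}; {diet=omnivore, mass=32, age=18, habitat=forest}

Checking candidate rules against both groups, what survives is: diet is omnivore.
{diet=herbivore, mass=18, age=30, habitat=swamp} → diet is herbivore → Rejected. {diet=herbivore, mass=34, age=11, habitat=ocean} → diet is herbivore → Rejected. {diet=omnivore, mass=32, age=18, habitat=forest} → diet is omnivore → Accepted.

Rejected, Rejected, Accepted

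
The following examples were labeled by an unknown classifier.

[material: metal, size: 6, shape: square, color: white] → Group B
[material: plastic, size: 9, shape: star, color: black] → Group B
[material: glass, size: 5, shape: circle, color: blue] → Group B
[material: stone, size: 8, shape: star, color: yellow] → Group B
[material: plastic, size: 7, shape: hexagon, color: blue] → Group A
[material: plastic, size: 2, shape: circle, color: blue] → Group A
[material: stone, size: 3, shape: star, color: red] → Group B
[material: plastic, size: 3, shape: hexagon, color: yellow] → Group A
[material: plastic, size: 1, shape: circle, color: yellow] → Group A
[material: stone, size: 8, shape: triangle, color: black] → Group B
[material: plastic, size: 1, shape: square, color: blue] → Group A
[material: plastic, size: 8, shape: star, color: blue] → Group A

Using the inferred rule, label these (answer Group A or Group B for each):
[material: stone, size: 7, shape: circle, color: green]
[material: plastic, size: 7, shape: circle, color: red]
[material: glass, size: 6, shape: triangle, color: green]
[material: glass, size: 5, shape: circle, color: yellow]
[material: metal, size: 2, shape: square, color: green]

Group B, Group A, Group B, Group B, Group B

Every 'Group A' example satisfies: material is plastic AND size ≤ 8. None of the 'Group B' examples do.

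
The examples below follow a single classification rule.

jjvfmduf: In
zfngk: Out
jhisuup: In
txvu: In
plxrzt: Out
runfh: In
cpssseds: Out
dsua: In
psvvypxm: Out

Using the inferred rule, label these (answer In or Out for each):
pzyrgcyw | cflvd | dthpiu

Out, Out, In

One predicate separates the groups cleanly: contains 'u'.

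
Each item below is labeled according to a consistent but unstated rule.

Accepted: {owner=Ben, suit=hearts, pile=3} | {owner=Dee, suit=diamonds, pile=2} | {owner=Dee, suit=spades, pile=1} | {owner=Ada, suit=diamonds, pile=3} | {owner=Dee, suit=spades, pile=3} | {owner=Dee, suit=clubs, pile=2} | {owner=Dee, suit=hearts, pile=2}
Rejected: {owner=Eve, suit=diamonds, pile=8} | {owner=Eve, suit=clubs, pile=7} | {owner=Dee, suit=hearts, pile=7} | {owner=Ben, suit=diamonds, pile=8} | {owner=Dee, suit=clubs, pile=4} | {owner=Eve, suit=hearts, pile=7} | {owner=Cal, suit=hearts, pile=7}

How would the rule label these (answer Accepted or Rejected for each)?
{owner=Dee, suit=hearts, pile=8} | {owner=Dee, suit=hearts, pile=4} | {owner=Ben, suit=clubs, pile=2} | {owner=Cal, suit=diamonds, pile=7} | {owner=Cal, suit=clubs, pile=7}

A rule that fits every label: pile ≤ 3 — true of each 'Accepted' example, false of each 'Rejected' one.

Rejected, Rejected, Accepted, Rejected, Rejected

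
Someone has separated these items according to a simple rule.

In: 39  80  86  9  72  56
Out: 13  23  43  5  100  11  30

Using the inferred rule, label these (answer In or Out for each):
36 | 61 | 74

In, Out, In

'In' ⟺ digit sum ≥ 8.
36: digit sum 3+6 = 9 — matches, so In.
61: digit sum 6+1 = 7 — doesn't qualify, so Out.
74: digit sum 7+4 = 11 — matches, so In.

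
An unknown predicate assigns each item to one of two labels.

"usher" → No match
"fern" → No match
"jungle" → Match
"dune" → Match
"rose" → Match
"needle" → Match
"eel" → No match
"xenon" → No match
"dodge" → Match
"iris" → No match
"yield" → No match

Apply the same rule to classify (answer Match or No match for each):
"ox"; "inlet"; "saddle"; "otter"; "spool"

No match, No match, Match, No match, No match

Every 'Match' example satisfies: ends with 'e'. None of the 'No match' examples do.
"ox": ends with 'x', fails the rule → No match. "inlet": ends with 't', fails the rule → No match. "saddle": ends with 'e', qualifies → Match. "otter": ends with 'r', fails the rule → No match. "spool": ends with 'l', fails the rule → No match.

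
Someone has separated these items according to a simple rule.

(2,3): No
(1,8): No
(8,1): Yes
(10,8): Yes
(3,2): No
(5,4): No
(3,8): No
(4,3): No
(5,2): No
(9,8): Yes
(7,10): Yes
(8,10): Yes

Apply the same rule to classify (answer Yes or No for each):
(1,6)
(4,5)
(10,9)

No, No, Yes

The pattern is that an item is 'Yes' exactly when: first ≥ 7.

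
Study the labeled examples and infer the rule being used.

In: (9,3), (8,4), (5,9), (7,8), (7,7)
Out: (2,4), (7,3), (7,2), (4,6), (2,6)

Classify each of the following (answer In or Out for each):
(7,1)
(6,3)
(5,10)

The distinguishing property — sum ≥ 12 — holds for all the 'In' cases and none of the 'Out' cases.
(7,1): Out (7+1 = 8).
(6,3): Out (6+3 = 9).
(5,10): In (5+10 = 15).

Out, Out, In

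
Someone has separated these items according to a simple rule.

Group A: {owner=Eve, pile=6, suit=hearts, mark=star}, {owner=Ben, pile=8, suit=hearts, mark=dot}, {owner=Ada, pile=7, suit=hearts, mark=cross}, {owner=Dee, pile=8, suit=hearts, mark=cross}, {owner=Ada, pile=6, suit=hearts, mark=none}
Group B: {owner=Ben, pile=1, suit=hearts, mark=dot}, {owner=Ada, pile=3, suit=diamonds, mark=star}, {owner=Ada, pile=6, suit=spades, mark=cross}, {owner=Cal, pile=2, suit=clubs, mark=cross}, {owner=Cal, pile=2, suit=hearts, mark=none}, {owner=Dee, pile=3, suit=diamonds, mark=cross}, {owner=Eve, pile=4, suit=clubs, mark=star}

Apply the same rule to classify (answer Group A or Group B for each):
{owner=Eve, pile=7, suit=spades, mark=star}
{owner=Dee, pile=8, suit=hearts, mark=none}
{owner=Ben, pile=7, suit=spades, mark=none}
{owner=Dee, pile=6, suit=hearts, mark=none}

The simplest hypothesis consistent with all the labels is: suit is hearts AND pile ≥ 3.
{owner=Eve, pile=7, suit=spades, mark=star}: suit is spades, pile = 7 — does not pass, so Group B. {owner=Dee, pile=8, suit=hearts, mark=none}: suit is hearts, pile = 8 — has this property, so Group A. {owner=Ben, pile=7, suit=spades, mark=none}: suit is spades, pile = 7 — does not pass, so Group B. {owner=Dee, pile=6, suit=hearts, mark=none}: suit is hearts, pile = 6 — has this property, so Group A.

Group B, Group A, Group B, Group A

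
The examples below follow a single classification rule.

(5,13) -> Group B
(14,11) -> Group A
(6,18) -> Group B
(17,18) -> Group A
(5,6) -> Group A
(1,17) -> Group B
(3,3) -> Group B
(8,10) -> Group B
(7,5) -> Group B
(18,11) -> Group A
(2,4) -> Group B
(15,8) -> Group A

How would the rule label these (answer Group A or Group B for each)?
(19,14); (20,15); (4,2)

Group A, Group A, Group B

Checking candidate rules against both groups, what survives is: sum is odd.
(19,14) — 19+14 = 33, hence Group A.
(20,15) — 20+15 = 35, hence Group A.
(4,2) — 4+2 = 6, hence Group B.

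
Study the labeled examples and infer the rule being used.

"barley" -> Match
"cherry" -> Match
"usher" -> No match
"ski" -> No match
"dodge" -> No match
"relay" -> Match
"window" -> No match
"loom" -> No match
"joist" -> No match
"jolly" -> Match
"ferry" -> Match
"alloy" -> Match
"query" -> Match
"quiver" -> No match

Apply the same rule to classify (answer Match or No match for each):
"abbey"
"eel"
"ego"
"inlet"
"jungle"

Rule: contains 'y'. This holds for each 'Match' example and fails for each 'No match' one.

Match, No match, No match, No match, No match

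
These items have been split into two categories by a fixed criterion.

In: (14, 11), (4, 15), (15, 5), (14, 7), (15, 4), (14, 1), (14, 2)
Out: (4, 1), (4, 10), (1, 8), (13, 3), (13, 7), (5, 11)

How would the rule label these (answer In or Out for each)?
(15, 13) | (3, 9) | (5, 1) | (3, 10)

The simplest hypothesis consistent with all the labels is: max ≥ 14.
(15, 13) → max 15 → In. (3, 9) → max 9 → Out. (5, 1) → max 5 → Out. (3, 10) → max 10 → Out.

In, Out, Out, Out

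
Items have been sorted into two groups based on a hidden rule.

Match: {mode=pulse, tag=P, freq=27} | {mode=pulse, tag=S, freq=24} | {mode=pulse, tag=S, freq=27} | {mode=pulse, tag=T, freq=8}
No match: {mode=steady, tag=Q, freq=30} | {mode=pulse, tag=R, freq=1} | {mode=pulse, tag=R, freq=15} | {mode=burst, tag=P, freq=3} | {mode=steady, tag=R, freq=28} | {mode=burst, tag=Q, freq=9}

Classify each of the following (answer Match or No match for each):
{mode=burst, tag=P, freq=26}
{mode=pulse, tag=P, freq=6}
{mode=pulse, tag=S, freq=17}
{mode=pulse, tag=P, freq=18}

Rule: mode is pulse AND tag is not R. This holds for each 'Match' example and fails for each 'No match' one.

No match, Match, Match, Match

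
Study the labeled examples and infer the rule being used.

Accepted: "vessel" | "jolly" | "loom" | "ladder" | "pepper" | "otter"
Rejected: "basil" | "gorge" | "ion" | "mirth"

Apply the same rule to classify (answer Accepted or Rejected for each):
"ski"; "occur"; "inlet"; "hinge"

Looking at the examples, the only property every 'Accepted' case has and every 'Rejected' case lacks is: has a double letter.

Rejected, Accepted, Rejected, Rejected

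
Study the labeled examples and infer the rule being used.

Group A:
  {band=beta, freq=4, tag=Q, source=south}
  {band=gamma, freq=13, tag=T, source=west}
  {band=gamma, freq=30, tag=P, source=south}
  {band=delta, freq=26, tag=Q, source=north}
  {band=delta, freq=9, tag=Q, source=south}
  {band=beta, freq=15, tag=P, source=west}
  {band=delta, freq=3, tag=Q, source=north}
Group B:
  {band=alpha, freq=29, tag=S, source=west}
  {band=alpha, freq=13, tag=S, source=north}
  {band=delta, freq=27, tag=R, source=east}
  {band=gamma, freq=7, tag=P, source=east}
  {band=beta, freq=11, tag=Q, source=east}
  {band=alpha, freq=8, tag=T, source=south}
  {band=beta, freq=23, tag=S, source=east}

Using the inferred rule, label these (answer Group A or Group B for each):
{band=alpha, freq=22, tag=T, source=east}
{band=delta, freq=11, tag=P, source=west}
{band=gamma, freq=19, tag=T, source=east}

All 'Group A' examples share one property — band is not alpha AND source is not east — and every 'Group B' example lacks it.
{band=alpha, freq=22, tag=T, source=east}: band is alpha, source is east — lacks this property, so Group B. {band=delta, freq=11, tag=P, source=west}: band is delta, source is west — qualifies, so Group A. {band=gamma, freq=19, tag=T, source=east}: band is gamma, source is east — lacks this property, so Group B.

Group B, Group A, Group B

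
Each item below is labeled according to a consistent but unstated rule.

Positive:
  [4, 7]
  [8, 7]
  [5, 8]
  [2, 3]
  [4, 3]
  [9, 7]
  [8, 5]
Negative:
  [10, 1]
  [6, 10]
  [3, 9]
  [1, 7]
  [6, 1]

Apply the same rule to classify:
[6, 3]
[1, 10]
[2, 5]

The rule appears to be: |first − second| ≤ 3.
[6, 3]: |6−3| = 3, satisfies this → Positive. [1, 10]: |1−10| = 9, fails the rule → Negative. [2, 5]: |2−5| = 3, satisfies this → Positive.

Positive, Negative, Positive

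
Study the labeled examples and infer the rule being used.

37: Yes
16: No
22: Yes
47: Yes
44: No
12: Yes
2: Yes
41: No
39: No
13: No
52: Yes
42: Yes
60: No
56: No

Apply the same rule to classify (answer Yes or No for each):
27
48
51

Yes, No, No

The classifier is using: ≡ 2 (mod 5).
27 — 27 mod 5 = 2, hence Yes.
48 — 48 mod 5 = 3, hence No.
51 — 51 mod 5 = 1, hence No.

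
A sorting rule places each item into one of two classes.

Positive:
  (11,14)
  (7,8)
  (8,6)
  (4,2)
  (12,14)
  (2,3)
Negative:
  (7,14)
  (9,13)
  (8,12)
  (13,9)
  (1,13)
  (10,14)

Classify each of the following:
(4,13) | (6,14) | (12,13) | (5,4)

Negative, Negative, Positive, Positive

The rule appears to be: |first − second| ≤ 3.
Negative: (4,13), since |4−13| = 9. Negative: (6,14), since |6−14| = 8. Positive: (12,13), since |12−13| = 1. Positive: (5,4), since |5−4| = 1.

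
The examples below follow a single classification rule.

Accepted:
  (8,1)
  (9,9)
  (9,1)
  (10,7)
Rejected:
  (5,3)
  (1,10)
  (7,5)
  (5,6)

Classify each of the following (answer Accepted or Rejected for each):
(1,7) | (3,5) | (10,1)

One predicate separates the groups cleanly: first ≥ 8.
(1,7) — first 1, hence Rejected.
(3,5) — first 3, hence Rejected.
(10,1) — first 10, hence Accepted.

Rejected, Rejected, Accepted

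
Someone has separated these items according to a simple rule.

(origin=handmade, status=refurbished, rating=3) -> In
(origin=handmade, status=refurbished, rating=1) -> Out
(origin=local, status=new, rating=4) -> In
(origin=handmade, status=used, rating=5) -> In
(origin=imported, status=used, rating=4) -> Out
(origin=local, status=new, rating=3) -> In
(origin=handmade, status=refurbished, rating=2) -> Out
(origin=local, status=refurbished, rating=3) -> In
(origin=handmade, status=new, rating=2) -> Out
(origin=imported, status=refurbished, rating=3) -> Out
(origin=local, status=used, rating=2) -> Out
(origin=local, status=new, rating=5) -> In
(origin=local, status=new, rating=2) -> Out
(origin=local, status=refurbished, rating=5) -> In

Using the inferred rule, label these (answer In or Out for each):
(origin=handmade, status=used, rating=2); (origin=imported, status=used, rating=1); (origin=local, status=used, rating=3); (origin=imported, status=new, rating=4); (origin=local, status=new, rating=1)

The distinguishing property — origin is not imported AND rating ≥ 3 — holds for all the 'In' cases and none of the 'Out' cases.
(origin=handmade, status=used, rating=2) → origin is handmade, rating = 2 → Out.
(origin=imported, status=used, rating=1) → origin is imported, rating = 1 → Out.
(origin=local, status=used, rating=3) → origin is local, rating = 3 → In.
(origin=imported, status=new, rating=4) → origin is imported, rating = 4 → Out.
(origin=local, status=new, rating=1) → origin is local, rating = 1 → Out.

Out, Out, In, Out, Out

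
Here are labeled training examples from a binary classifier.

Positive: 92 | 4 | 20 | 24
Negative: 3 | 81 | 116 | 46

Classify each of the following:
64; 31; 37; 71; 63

Positive, Negative, Negative, Negative, Negative

A rule that fits every label: multiple of 4 AND at most 92 — true of each 'Positive' example, false of each 'Negative' one.
64: Positive (64 = 4·16, 64 ≤ 92). 31: Negative (31 = 4·7 + 3, 31 ≤ 92). 37: Negative (37 = 4·9 + 1, 37 ≤ 92). 71: Negative (71 = 4·17 + 3, 71 ≤ 92). 63: Negative (63 = 4·15 + 3, 63 ≤ 92).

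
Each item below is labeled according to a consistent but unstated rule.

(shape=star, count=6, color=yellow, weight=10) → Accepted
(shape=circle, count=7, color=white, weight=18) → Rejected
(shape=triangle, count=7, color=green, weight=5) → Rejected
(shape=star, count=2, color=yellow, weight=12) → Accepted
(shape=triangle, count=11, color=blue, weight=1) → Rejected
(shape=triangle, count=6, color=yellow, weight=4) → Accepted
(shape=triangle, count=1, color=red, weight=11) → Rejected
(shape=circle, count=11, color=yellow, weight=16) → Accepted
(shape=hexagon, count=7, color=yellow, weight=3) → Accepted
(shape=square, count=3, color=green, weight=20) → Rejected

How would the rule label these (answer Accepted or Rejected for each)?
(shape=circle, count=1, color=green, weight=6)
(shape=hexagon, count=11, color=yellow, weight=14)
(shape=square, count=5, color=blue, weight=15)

The pattern is that an item is 'Accepted' exactly when: color is yellow.
(shape=circle, count=1, color=green, weight=6): color is green, doesn't qualify → Rejected. (shape=hexagon, count=11, color=yellow, weight=14): color is yellow, satisfies this → Accepted. (shape=square, count=5, color=blue, weight=15): color is blue, doesn't qualify → Rejected.

Rejected, Accepted, Rejected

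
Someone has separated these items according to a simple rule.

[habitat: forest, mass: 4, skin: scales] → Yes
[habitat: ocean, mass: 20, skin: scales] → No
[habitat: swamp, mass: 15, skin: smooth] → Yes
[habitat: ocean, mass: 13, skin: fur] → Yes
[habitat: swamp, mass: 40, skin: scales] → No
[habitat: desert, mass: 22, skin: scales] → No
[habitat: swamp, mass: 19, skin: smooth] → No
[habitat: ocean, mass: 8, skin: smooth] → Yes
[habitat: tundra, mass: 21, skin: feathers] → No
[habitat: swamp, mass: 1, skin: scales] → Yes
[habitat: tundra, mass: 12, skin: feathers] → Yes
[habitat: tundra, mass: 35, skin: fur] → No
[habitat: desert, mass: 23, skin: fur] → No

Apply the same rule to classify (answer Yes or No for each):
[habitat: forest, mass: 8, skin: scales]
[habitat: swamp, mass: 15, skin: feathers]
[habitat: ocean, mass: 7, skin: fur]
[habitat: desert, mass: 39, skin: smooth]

The simplest hypothesis consistent with all the labels is: mass ≤ 15.
[habitat: forest, mass: 8, skin: scales]: mass = 8 — satisfies this, so Yes. [habitat: swamp, mass: 15, skin: feathers]: mass = 15 — satisfies this, so Yes. [habitat: ocean, mass: 7, skin: fur]: mass = 7 — satisfies this, so Yes. [habitat: desert, mass: 39, skin: smooth]: mass = 39 — does not fit, so No.

Yes, Yes, Yes, No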